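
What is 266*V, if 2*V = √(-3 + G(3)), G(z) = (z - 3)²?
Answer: 133*I*√3 ≈ 230.36*I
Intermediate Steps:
G(z) = (-3 + z)²
V = I*√3/2 (V = √(-3 + (-3 + 3)²)/2 = √(-3 + 0²)/2 = √(-3 + 0)/2 = √(-3)/2 = (I*√3)/2 = I*√3/2 ≈ 0.86602*I)
266*V = 266*(I*√3/2) = 133*I*√3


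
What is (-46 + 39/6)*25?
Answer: -1975/2 ≈ -987.50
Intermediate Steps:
(-46 + 39/6)*25 = (-46 + 39*(⅙))*25 = (-46 + 13/2)*25 = -79/2*25 = -1975/2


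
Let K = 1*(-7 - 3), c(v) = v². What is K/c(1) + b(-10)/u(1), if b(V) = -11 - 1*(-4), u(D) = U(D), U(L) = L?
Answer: -17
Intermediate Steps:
u(D) = D
b(V) = -7 (b(V) = -11 + 4 = -7)
K = -10 (K = 1*(-10) = -10)
K/c(1) + b(-10)/u(1) = -10/(1²) - 7/1 = -10/1 - 7*1 = -10*1 - 7 = -10 - 7 = -17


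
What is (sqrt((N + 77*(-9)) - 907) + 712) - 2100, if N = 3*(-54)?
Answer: -1388 + I*sqrt(1762) ≈ -1388.0 + 41.976*I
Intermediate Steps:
N = -162
(sqrt((N + 77*(-9)) - 907) + 712) - 2100 = (sqrt((-162 + 77*(-9)) - 907) + 712) - 2100 = (sqrt((-162 - 693) - 907) + 712) - 2100 = (sqrt(-855 - 907) + 712) - 2100 = (sqrt(-1762) + 712) - 2100 = (I*sqrt(1762) + 712) - 2100 = (712 + I*sqrt(1762)) - 2100 = -1388 + I*sqrt(1762)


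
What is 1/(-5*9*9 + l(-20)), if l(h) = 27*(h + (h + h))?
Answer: -1/2025 ≈ -0.00049383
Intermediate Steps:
l(h) = 81*h (l(h) = 27*(h + 2*h) = 27*(3*h) = 81*h)
1/(-5*9*9 + l(-20)) = 1/(-5*9*9 + 81*(-20)) = 1/(-45*9 - 1620) = 1/(-405 - 1620) = 1/(-2025) = -1/2025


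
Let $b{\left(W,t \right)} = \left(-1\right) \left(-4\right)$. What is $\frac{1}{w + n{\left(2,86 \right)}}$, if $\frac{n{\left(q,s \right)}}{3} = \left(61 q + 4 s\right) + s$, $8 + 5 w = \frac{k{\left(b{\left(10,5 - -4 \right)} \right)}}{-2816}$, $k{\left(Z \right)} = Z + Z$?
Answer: $\frac{1760}{2911743} \approx 0.00060445$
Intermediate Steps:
$b{\left(W,t \right)} = 4$
$k{\left(Z \right)} = 2 Z$
$w = - \frac{2817}{1760}$ ($w = - \frac{8}{5} + \frac{2 \cdot 4 \frac{1}{-2816}}{5} = - \frac{8}{5} + \frac{8 \left(- \frac{1}{2816}\right)}{5} = - \frac{8}{5} + \frac{1}{5} \left(- \frac{1}{352}\right) = - \frac{8}{5} - \frac{1}{1760} = - \frac{2817}{1760} \approx -1.6006$)
$n{\left(q,s \right)} = 15 s + 183 q$ ($n{\left(q,s \right)} = 3 \left(\left(61 q + 4 s\right) + s\right) = 3 \left(\left(4 s + 61 q\right) + s\right) = 3 \left(5 s + 61 q\right) = 15 s + 183 q$)
$\frac{1}{w + n{\left(2,86 \right)}} = \frac{1}{- \frac{2817}{1760} + \left(15 \cdot 86 + 183 \cdot 2\right)} = \frac{1}{- \frac{2817}{1760} + \left(1290 + 366\right)} = \frac{1}{- \frac{2817}{1760} + 1656} = \frac{1}{\frac{2911743}{1760}} = \frac{1760}{2911743}$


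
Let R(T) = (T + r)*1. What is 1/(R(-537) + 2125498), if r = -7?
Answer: 1/2124954 ≈ 4.7060e-7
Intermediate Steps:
R(T) = -7 + T (R(T) = (T - 7)*1 = (-7 + T)*1 = -7 + T)
1/(R(-537) + 2125498) = 1/((-7 - 537) + 2125498) = 1/(-544 + 2125498) = 1/2124954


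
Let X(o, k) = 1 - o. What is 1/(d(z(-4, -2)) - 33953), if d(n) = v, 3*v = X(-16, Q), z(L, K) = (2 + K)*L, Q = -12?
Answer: -3/101842 ≈ -2.9457e-5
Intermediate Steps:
z(L, K) = L*(2 + K)
v = 17/3 (v = (1 - 1*(-16))/3 = (1 + 16)/3 = (1/3)*17 = 17/3 ≈ 5.6667)
d(n) = 17/3
1/(d(z(-4, -2)) - 33953) = 1/(17/3 - 33953) = 1/(-101842/3) = -3/101842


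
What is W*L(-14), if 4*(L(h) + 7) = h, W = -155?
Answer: 3255/2 ≈ 1627.5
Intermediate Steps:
L(h) = -7 + h/4
W*L(-14) = -155*(-7 + (1/4)*(-14)) = -155*(-7 - 7/2) = -155*(-21/2) = 3255/2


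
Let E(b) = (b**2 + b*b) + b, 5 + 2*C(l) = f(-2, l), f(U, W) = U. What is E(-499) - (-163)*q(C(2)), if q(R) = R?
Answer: 993865/2 ≈ 4.9693e+5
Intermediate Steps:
C(l) = -7/2 (C(l) = -5/2 + (1/2)*(-2) = -5/2 - 1 = -7/2)
E(b) = b + 2*b**2 (E(b) = (b**2 + b**2) + b = 2*b**2 + b = b + 2*b**2)
E(-499) - (-163)*q(C(2)) = -499*(1 + 2*(-499)) - (-163)*(-7)/2 = -499*(1 - 998) - 1*1141/2 = -499*(-997) - 1141/2 = 497503 - 1141/2 = 993865/2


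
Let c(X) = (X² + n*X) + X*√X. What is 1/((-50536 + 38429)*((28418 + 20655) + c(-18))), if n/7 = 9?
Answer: -48263/28201113573107 - 54*I*√2/28201113573107 ≈ -1.7114e-9 - 2.708e-12*I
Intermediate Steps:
n = 63 (n = 7*9 = 63)
c(X) = X² + X^(3/2) + 63*X (c(X) = (X² + 63*X) + X*√X = (X² + 63*X) + X^(3/2) = X² + X^(3/2) + 63*X)
1/((-50536 + 38429)*((28418 + 20655) + c(-18))) = 1/((-50536 + 38429)*((28418 + 20655) + ((-18)² + (-18)^(3/2) + 63*(-18)))) = 1/((-12107)*(49073 + (324 - 54*I*√2 - 1134))) = -1/(12107*(49073 + (-810 - 54*I*√2))) = -1/(12107*(48263 - 54*I*√2))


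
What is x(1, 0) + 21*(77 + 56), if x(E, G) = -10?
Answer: 2783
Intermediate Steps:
x(1, 0) + 21*(77 + 56) = -10 + 21*(77 + 56) = -10 + 21*133 = -10 + 2793 = 2783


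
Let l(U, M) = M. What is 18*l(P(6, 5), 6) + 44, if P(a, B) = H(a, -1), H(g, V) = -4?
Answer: 152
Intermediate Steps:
P(a, B) = -4
18*l(P(6, 5), 6) + 44 = 18*6 + 44 = 108 + 44 = 152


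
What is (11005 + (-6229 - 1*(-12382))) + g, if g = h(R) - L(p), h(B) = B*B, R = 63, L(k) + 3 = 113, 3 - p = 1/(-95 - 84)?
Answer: 21017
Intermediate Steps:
p = 538/179 (p = 3 - 1/(-95 - 84) = 3 - 1/(-179) = 3 - 1*(-1/179) = 3 + 1/179 = 538/179 ≈ 3.0056)
L(k) = 110 (L(k) = -3 + 113 = 110)
h(B) = B²
g = 3859 (g = 63² - 1*110 = 3969 - 110 = 3859)
(11005 + (-6229 - 1*(-12382))) + g = (11005 + (-6229 - 1*(-12382))) + 3859 = (11005 + (-6229 + 12382)) + 3859 = (11005 + 6153) + 3859 = 17158 + 3859 = 21017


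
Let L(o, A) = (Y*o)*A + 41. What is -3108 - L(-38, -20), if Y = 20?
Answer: -18349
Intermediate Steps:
L(o, A) = 41 + 20*A*o (L(o, A) = (20*o)*A + 41 = 20*A*o + 41 = 41 + 20*A*o)
-3108 - L(-38, -20) = -3108 - (41 + 20*(-20)*(-38)) = -3108 - (41 + 15200) = -3108 - 1*15241 = -3108 - 15241 = -18349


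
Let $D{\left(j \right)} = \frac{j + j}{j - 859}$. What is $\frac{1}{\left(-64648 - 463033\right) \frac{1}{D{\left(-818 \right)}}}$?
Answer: $- \frac{1636}{884921037} \approx -1.8488 \cdot 10^{-6}$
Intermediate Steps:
$D{\left(j \right)} = \frac{2 j}{-859 + j}$
$\frac{1}{\left(-64648 - 463033\right) \frac{1}{D{\left(-818 \right)}}} = \frac{1}{\left(-64648 - 463033\right) \frac{1}{2 \left(-818\right) \frac{1}{-859 - 818}}} = \frac{1}{\left(-64648 - 463033\right) \frac{1}{2 \left(-818\right) \frac{1}{-1677}}} = \frac{1}{\left(-527681\right) \frac{1}{2 \left(-818\right) \left(- \frac{1}{1677}\right)}} = \frac{1}{\left(-527681\right) \frac{1}{\frac{1636}{1677}}} = \frac{1}{\left(-527681\right) \frac{1677}{1636}} = \frac{1}{- \frac{884921037}{1636}} = - \frac{1636}{884921037}$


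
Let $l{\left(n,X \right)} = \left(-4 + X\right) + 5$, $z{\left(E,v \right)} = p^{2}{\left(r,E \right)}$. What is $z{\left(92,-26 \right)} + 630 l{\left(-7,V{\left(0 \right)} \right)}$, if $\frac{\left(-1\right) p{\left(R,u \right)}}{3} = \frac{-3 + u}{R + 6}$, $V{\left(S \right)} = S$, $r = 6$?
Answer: $\frac{18001}{16} \approx 1125.1$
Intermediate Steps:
$p{\left(R,u \right)} = - \frac{3 \left(-3 + u\right)}{6 + R}$ ($p{\left(R,u \right)} = - 3 \frac{-3 + u}{R + 6} = - 3 \frac{-3 + u}{6 + R} = - \frac{3 \left(-3 + u\right)}{6 + R}$)
$z{\left(E,v \right)} = \left(\frac{3}{4} - \frac{E}{4}\right)^{2}$ ($z{\left(E,v \right)} = \left(\frac{3 \left(3 - E\right)}{6 + 6}\right)^{2} = \left(\frac{3 \left(3 - E\right)}{12}\right)^{2} = \left(3 \cdot \frac{1}{12} \left(3 - E\right)\right)^{2} = \left(\frac{3}{4} - \frac{E}{4}\right)^{2}$)
$l{\left(n,X \right)} = 1 + X$
$z{\left(92,-26 \right)} + 630 l{\left(-7,V{\left(0 \right)} \right)} = \frac{\left(-3 + 92\right)^{2}}{16} + 630 \left(1 + 0\right) = \frac{89^{2}}{16} + 630 \cdot 1 = \frac{1}{16} \cdot 7921 + 630 = \frac{7921}{16} + 630 = \frac{18001}{16}$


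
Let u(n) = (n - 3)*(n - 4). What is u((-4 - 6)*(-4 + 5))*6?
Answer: 1092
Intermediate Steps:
u(n) = (-4 + n)*(-3 + n) (u(n) = (-3 + n)*(-4 + n) = (-4 + n)*(-3 + n))
u((-4 - 6)*(-4 + 5))*6 = (12 + ((-4 - 6)*(-4 + 5))**2 - 7*(-4 - 6)*(-4 + 5))*6 = (12 + (-10*1)**2 - (-70))*6 = (12 + (-10)**2 - 7*(-10))*6 = (12 + 100 + 70)*6 = 182*6 = 1092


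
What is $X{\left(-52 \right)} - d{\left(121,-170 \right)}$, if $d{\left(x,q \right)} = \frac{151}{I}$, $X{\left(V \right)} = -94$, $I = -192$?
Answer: $- \frac{17897}{192} \approx -93.214$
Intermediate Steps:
$d{\left(x,q \right)} = - \frac{151}{192}$ ($d{\left(x,q \right)} = \frac{151}{-192} = 151 \left(- \frac{1}{192}\right) = - \frac{151}{192}$)
$X{\left(-52 \right)} - d{\left(121,-170 \right)} = -94 - - \frac{151}{192} = -94 + \frac{151}{192} = - \frac{17897}{192}$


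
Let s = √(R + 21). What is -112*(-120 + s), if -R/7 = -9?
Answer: 13440 - 224*√21 ≈ 12414.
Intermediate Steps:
R = 63 (R = -7*(-9) = 63)
s = 2*√21 (s = √(63 + 21) = √84 = 2*√21 ≈ 9.1651)
-112*(-120 + s) = -112*(-120 + 2*√21) = 13440 - 224*√21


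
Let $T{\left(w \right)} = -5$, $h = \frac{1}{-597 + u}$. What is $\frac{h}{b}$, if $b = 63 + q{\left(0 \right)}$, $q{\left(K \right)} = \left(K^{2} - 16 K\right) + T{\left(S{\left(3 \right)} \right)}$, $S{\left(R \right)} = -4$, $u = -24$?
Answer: $- \frac{1}{36018} \approx -2.7764 \cdot 10^{-5}$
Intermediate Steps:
$h = - \frac{1}{621}$ ($h = \frac{1}{-597 - 24} = \frac{1}{-621} = - \frac{1}{621} \approx -0.0016103$)
$q{\left(K \right)} = -5 + K^{2} - 16 K$ ($q{\left(K \right)} = \left(K^{2} - 16 K\right) - 5 = -5 + K^{2} - 16 K$)
$b = 58$ ($b = 63 - \left(5 - 0^{2}\right) = 63 + \left(-5 + 0 + 0\right) = 63 - 5 = 58$)
$\frac{h}{b} = - \frac{1}{621 \cdot 58} = \left(- \frac{1}{621}\right) \frac{1}{58} = - \frac{1}{36018}$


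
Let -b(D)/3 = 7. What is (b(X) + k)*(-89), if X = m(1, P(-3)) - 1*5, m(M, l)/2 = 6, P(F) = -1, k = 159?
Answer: -12282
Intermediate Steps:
m(M, l) = 12 (m(M, l) = 2*6 = 12)
X = 7 (X = 12 - 1*5 = 12 - 5 = 7)
b(D) = -21 (b(D) = -3*7 = -21)
(b(X) + k)*(-89) = (-21 + 159)*(-89) = 138*(-89) = -12282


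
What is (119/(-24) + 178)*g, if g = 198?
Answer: 137049/4 ≈ 34262.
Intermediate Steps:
(119/(-24) + 178)*g = (119/(-24) + 178)*198 = (119*(-1/24) + 178)*198 = (-119/24 + 178)*198 = (4153/24)*198 = 137049/4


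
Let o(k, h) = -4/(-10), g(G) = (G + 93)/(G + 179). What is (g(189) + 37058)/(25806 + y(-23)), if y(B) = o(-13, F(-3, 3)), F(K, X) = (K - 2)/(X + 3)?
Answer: 34094065/23741888 ≈ 1.4360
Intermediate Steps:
g(G) = (93 + G)/(179 + G)
F(K, X) = (-2 + K)/(3 + X)
o(k, h) = 2/5 (o(k, h) = -4*(-1/10) = 2/5)
y(B) = 2/5
(g(189) + 37058)/(25806 + y(-23)) = ((93 + 189)/(179 + 189) + 37058)/(25806 + 2/5) = (282/368 + 37058)/(129032/5) = ((1/368)*282 + 37058)*(5/129032) = (141/184 + 37058)*(5/129032) = (6818813/184)*(5/129032) = 34094065/23741888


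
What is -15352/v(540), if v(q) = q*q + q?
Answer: -3838/73035 ≈ -0.052550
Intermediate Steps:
v(q) = q + q² (v(q) = q² + q = q + q²)
-15352/v(540) = -15352*1/(540*(1 + 540)) = -15352/(540*541) = -15352/292140 = -15352*1/292140 = -3838/73035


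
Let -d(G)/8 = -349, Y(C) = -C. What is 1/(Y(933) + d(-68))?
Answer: 1/1859 ≈ 0.00053792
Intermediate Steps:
d(G) = 2792 (d(G) = -8*(-349) = 2792)
1/(Y(933) + d(-68)) = 1/(-1*933 + 2792) = 1/(-933 + 2792) = 1/1859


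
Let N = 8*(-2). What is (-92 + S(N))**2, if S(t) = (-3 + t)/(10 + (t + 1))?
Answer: 194481/25 ≈ 7779.2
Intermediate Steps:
N = -16
S(t) = (-3 + t)/(11 + t) (S(t) = (-3 + t)/(10 + (1 + t)) = (-3 + t)/(11 + t))
(-92 + S(N))**2 = (-92 + (-3 - 16)/(11 - 16))**2 = (-92 - 19/(-5))**2 = (-92 - 1/5*(-19))**2 = (-92 + 19/5)**2 = (-441/5)**2 = 194481/25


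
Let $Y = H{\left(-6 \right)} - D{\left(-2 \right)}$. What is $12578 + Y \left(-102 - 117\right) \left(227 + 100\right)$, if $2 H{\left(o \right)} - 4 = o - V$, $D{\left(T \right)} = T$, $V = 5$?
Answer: $\frac{239995}{2} \approx 1.2 \cdot 10^{5}$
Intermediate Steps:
$H{\left(o \right)} = - \frac{1}{2} + \frac{o}{2}$ ($H{\left(o \right)} = 2 + \frac{o - 5}{2} = 2 + \frac{-5 + o}{2} = 2 + \left(- \frac{5}{2} + \frac{o}{2}\right) = - \frac{1}{2} + \frac{o}{2}$)
$Y = - \frac{3}{2}$ ($Y = \left(- \frac{1}{2} + \frac{1}{2} \left(-6\right)\right) - -2 = \left(- \frac{1}{2} - 3\right) + 2 = - \frac{7}{2} + 2 = - \frac{3}{2} \approx -1.5$)
$12578 + Y \left(-102 - 117\right) \left(227 + 100\right) = 12578 - \frac{3 \left(-102 - 117\right) \left(227 + 100\right)}{2} = 12578 - \frac{3 \left(\left(-219\right) 327\right)}{2} = 12578 - - \frac{214839}{2} = 12578 + \frac{214839}{2} = \frac{239995}{2}$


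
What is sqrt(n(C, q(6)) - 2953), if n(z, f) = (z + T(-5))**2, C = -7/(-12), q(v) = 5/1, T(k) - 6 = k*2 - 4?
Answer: I*sqrt(417311)/12 ≈ 53.833*I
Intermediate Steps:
T(k) = 2 + 2*k (T(k) = 6 + (k*2 - 4) = 6 + (2*k - 4) = 6 + (-4 + 2*k) = 2 + 2*k)
q(v) = 5 (q(v) = 5*1 = 5)
C = 7/12 (C = -7*(-1/12) = 7/12 ≈ 0.58333)
n(z, f) = (-8 + z)**2 (n(z, f) = (z + (2 + 2*(-5)))**2 = (z + (2 - 10))**2 = (z - 8)**2 = (-8 + z)**2)
sqrt(n(C, q(6)) - 2953) = sqrt((-8 + 7/12)**2 - 2953) = sqrt((-89/12)**2 - 2953) = sqrt(7921/144 - 2953) = sqrt(-417311/144) = I*sqrt(417311)/12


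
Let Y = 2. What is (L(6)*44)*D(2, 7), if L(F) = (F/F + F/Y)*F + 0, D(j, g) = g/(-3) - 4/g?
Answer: -21472/7 ≈ -3067.4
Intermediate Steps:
D(j, g) = -4/g - g/3 (D(j, g) = g*(-⅓) - 4/g = -g/3 - 4/g = -4/g - g/3)
L(F) = F*(1 + F/2) (L(F) = (F/F + F/2)*F + 0 = (1 + F*(½))*F + 0 = (1 + F/2)*F + 0 = F*(1 + F/2) + 0 = F*(1 + F/2))
(L(6)*44)*D(2, 7) = (((½)*6*(2 + 6))*44)*(-4/7 - ⅓*7) = (((½)*6*8)*44)*(-4*⅐ - 7/3) = (24*44)*(-4/7 - 7/3) = 1056*(-61/21) = -21472/7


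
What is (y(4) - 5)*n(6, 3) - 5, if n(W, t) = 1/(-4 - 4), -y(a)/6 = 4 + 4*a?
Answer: 85/8 ≈ 10.625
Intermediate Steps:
y(a) = -24 - 24*a (y(a) = -6*(4 + 4*a) = -24 - 24*a)
n(W, t) = -⅛ (n(W, t) = 1/(-8) = -⅛)
(y(4) - 5)*n(6, 3) - 5 = ((-24 - 24*4) - 5)*(-⅛) - 5 = ((-24 - 96) - 5)*(-⅛) - 5 = (-120 - 5)*(-⅛) - 5 = -125*(-⅛) - 5 = 125/8 - 5 = 85/8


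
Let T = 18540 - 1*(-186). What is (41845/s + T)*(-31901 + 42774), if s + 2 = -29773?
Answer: 1212393440953/5955 ≈ 2.0359e+8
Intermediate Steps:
s = -29775 (s = -2 - 29773 = -29775)
T = 18726 (T = 18540 + 186 = 18726)
(41845/s + T)*(-31901 + 42774) = (41845/(-29775) + 18726)*(-31901 + 42774) = (41845*(-1/29775) + 18726)*10873 = (-8369/5955 + 18726)*10873 = (111504961/5955)*10873 = 1212393440953/5955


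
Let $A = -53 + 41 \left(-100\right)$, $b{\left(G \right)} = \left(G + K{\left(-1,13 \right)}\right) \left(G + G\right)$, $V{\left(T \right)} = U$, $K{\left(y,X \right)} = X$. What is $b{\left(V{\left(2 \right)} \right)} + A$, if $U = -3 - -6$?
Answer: $-4057$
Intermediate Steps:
$U = 3$ ($U = -3 + 6 = 3$)
$V{\left(T \right)} = 3$
$b{\left(G \right)} = 2 G \left(13 + G\right)$ ($b{\left(G \right)} = \left(G + 13\right) \left(G + G\right) = \left(13 + G\right) 2 G = 2 G \left(13 + G\right)$)
$A = -4153$ ($A = -53 - 4100 = -4153$)
$b{\left(V{\left(2 \right)} \right)} + A = 2 \cdot 3 \left(13 + 3\right) - 4153 = 2 \cdot 3 \cdot 16 - 4153 = 96 - 4153 = -4057$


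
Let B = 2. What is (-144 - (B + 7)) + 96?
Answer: -57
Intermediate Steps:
(-144 - (B + 7)) + 96 = (-144 - (2 + 7)) + 96 = (-144 - 1*9) + 96 = (-144 - 9) + 96 = -153 + 96 = -57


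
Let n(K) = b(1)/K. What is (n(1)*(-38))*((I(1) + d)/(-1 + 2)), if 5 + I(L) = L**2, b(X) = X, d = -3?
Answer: 266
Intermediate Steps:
I(L) = -5 + L**2
n(K) = 1/K
(n(1)*(-38))*((I(1) + d)/(-1 + 2)) = (-38/1)*(((-5 + 1**2) - 3)/(-1 + 2)) = (1*(-38))*(((-5 + 1) - 3)/1) = -38*(-4 - 3) = -38*(-7) = 266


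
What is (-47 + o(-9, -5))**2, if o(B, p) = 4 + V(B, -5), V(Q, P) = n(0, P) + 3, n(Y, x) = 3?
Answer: 1369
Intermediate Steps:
V(Q, P) = 6 (V(Q, P) = 3 + 3 = 6)
o(B, p) = 10 (o(B, p) = 4 + 6 = 10)
(-47 + o(-9, -5))**2 = (-47 + 10)**2 = (-37)**2 = 1369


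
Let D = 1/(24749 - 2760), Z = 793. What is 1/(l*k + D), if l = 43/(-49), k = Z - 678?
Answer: -1077461/108735556 ≈ -0.0099090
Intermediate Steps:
k = 115 (k = 793 - 678 = 115)
l = -43/49 (l = 43*(-1/49) = -43/49 ≈ -0.87755)
D = 1/21989 ≈ 4.5477e-5
1/(l*k + D) = 1/(-43/49*115 + 1/21989) = 1/(-4945/49 + 1/21989) = 1/(-108735556/1077461) = -1077461/108735556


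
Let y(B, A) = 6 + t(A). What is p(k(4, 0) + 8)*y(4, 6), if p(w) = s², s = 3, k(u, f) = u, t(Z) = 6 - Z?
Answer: 54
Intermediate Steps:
y(B, A) = 12 - A (y(B, A) = 6 + (6 - A) = 12 - A)
p(w) = 9 (p(w) = 3² = 9)
p(k(4, 0) + 8)*y(4, 6) = 9*(12 - 1*6) = 9*(12 - 6) = 9*6 = 54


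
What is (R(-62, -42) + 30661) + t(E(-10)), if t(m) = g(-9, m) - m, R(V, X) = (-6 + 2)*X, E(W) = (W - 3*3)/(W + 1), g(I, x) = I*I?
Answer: 278171/9 ≈ 30908.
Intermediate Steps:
g(I, x) = I**2
E(W) = (-9 + W)/(1 + W) (E(W) = (W - 9)/(1 + W) = (-9 + W)/(1 + W))
R(V, X) = -4*X
t(m) = 81 - m (t(m) = (-9)**2 - m = 81 - m)
(R(-62, -42) + 30661) + t(E(-10)) = (-4*(-42) + 30661) + (81 - (-9 - 10)/(1 - 10)) = (168 + 30661) + (81 - (-19)/(-9)) = 30829 + (81 - (-1)*(-19)/9) = 30829 + (81 - 1*19/9) = 30829 + (81 - 19/9) = 30829 + 710/9 = 278171/9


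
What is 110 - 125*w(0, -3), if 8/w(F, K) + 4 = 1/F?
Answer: 110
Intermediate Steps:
w(F, K) = 8/(-4 + 1/F)
110 - 125*w(0, -3) = 110 - (-1000)*0/(-1 + 4*0) = 110 - (-1000)*0/(-1 + 0) = 110 - (-1000)*0/(-1) = 110 - (-1000)*0*(-1) = 110 - 125*0 = 110 + 0 = 110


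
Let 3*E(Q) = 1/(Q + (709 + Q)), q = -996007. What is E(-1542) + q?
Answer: -7096549876/7125 ≈ -9.9601e+5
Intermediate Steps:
E(Q) = 1/(3*(709 + 2*Q)) (E(Q) = 1/(3*(Q + (709 + Q))) = 1/(3*(709 + 2*Q)))
E(-1542) + q = 1/(3*(709 + 2*(-1542))) - 996007 = 1/(3*(709 - 3084)) - 996007 = (⅓)/(-2375) - 996007 = (⅓)*(-1/2375) - 996007 = -1/7125 - 996007 = -7096549876/7125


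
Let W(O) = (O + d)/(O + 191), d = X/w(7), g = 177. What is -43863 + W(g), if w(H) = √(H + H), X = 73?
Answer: -16141407/368 + 73*√14/5152 ≈ -43862.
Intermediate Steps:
w(H) = √2*√H (w(H) = √(2*H) = √2*√H)
d = 73*√14/14 (d = 73/((√2*√7)) = 73/(√14) = 73*(√14/14) = 73*√14/14 ≈ 19.510)
W(O) = (O + 73*√14/14)/(191 + O) (W(O) = (O + 73*√14/14)/(O + 191) = (O + 73*√14/14)/(191 + O))
-43863 + W(g) = -43863 + (177 + 73*√14/14)/(191 + 177) = -43863 + (177 + 73*√14/14)/368 = -43863 + (177/368 + 73*√14/5152) = -16141407/368 + 73*√14/5152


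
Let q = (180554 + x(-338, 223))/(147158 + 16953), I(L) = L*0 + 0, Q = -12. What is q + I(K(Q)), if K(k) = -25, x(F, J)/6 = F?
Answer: 178526/164111 ≈ 1.0878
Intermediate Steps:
x(F, J) = 6*F
I(L) = 0 (I(L) = 0 + 0 = 0)
q = 178526/164111 (q = (180554 + 6*(-338))/(147158 + 16953) = (180554 - 2028)/164111 = 178526*(1/164111) = 178526/164111 ≈ 1.0878)
q + I(K(Q)) = 178526/164111 + 0 = 178526/164111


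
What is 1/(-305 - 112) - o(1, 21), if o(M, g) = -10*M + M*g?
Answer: -4588/417 ≈ -11.002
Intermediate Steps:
1/(-305 - 112) - o(1, 21) = 1/(-305 - 112) - (-10 + 21) = 1/(-417) - 11 = -1/417 - 1*11 = -1/417 - 11 = -4588/417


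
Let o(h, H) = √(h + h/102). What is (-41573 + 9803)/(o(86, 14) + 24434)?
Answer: -39589677180/30448033727 + 31770*√225879/30448033727 ≈ -1.2997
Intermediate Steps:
o(h, H) = √10506*√h/102 (o(h, H) = √(h + h*(1/102)) = √(h + h/102) = √(103*h/102) = √10506*√h/102)
(-41573 + 9803)/(o(86, 14) + 24434) = (-41573 + 9803)/(√10506*√86/102 + 24434) = -31770/(√225879/51 + 24434) = -31770/(24434 + √225879/51)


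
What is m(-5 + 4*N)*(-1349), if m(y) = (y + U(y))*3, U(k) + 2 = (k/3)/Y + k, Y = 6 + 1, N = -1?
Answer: 578721/7 ≈ 82674.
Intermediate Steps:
Y = 7
U(k) = -2 + 22*k/21 (U(k) = -2 + ((k/3)/7 + k) = -2 + ((k*(⅓))*(⅐) + k) = -2 + ((k/3)*(⅐) + k) = -2 + (k/21 + k) = -2 + 22*k/21)
m(y) = -6 + 43*y/7 (m(y) = (y + (-2 + 22*y/21))*3 = (-2 + 43*y/21)*3 = -6 + 43*y/7)
m(-5 + 4*N)*(-1349) = (-6 + 43*(-5 + 4*(-1))/7)*(-1349) = (-6 + 43*(-5 - 4)/7)*(-1349) = (-6 + (43/7)*(-9))*(-1349) = (-6 - 387/7)*(-1349) = -429/7*(-1349) = 578721/7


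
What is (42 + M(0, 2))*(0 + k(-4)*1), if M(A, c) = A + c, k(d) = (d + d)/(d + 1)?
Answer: 352/3 ≈ 117.33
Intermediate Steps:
k(d) = 2*d/(1 + d) (k(d) = (2*d)/(1 + d) = 2*d/(1 + d))
(42 + M(0, 2))*(0 + k(-4)*1) = (42 + (0 + 2))*(0 + (2*(-4)/(1 - 4))*1) = (42 + 2)*(0 + (2*(-4)/(-3))*1) = 44*(0 + (2*(-4)*(-⅓))*1) = 44*(0 + (8/3)*1) = 44*(0 + 8/3) = 44*(8/3) = 352/3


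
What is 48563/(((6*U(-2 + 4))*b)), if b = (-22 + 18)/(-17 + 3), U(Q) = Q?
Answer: 339941/24 ≈ 14164.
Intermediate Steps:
b = 2/7 (b = -4/(-14) = -4*(-1/14) = 2/7 ≈ 0.28571)
48563/(((6*U(-2 + 4))*b)) = 48563/(((6*(-2 + 4))*(2/7))) = 48563/(((6*2)*(2/7))) = 48563/((12*(2/7))) = 48563/(24/7) = 48563*(7/24) = 339941/24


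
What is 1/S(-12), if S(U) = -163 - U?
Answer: -1/151 ≈ -0.0066225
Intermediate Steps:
1/S(-12) = 1/(-163 - 1*(-12)) = 1/(-163 + 12) = 1/(-151) = -1/151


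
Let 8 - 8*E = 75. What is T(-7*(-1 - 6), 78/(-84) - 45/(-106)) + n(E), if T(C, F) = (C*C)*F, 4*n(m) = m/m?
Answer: -256511/212 ≈ -1210.0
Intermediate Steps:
E = -67/8 (E = 1 - 1/8*75 = 1 - 75/8 = -67/8 ≈ -8.3750)
n(m) = 1/4 (n(m) = (m/m)/4 = (1/4)*1 = 1/4)
T(C, F) = F*C**2 (T(C, F) = C**2*F = F*C**2)
T(-7*(-1 - 6), 78/(-84) - 45/(-106)) + n(E) = (78/(-84) - 45/(-106))*(-7*(-1 - 6))**2 + 1/4 = (78*(-1/84) - 45*(-1/106))*(-7*(-7))**2 + 1/4 = (-13/14 + 45/106)*49**2 + 1/4 = -187/371*2401 + 1/4 = -64141/53 + 1/4 = -256511/212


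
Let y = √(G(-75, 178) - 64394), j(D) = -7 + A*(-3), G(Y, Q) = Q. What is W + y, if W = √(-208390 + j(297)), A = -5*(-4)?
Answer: I*(√208457 + 2*√16054) ≈ 709.98*I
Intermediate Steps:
A = 20
j(D) = -67 (j(D) = -7 + 20*(-3) = -7 - 60 = -67)
y = 2*I*√16054 (y = √(178 - 64394) = √(-64216) = 2*I*√16054 ≈ 253.41*I)
W = I*√208457 (W = √(-208390 - 67) = √(-208457) = I*√208457 ≈ 456.57*I)
W + y = I*√208457 + 2*I*√16054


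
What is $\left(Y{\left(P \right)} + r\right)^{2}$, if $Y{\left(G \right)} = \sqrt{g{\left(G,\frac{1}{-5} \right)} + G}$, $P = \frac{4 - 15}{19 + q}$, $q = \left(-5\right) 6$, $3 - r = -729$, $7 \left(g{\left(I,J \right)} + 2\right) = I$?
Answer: $\frac{\left(5124 + i \sqrt{42}\right)^{2}}{49} \approx 5.3582 \cdot 10^{5} + 1355.4 i$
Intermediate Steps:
$g{\left(I,J \right)} = -2 + \frac{I}{7}$
$r = 732$ ($r = 3 - -729 = 3 + 729 = 732$)
$q = -30$
$P = 1$ ($P = \frac{4 - 15}{19 - 30} = - \frac{11}{-11} = \left(-11\right) \left(- \frac{1}{11}\right) = 1$)
$Y{\left(G \right)} = \sqrt{-2 + \frac{8 G}{7}}$ ($Y{\left(G \right)} = \sqrt{\left(-2 + \frac{G}{7}\right) + G} = \sqrt{-2 + \frac{8 G}{7}}$)
$\left(Y{\left(P \right)} + r\right)^{2} = \left(\frac{\sqrt{-98 + 56 \cdot 1}}{7} + 732\right)^{2} = \left(\frac{\sqrt{-98 + 56}}{7} + 732\right)^{2} = \left(\frac{\sqrt{-42}}{7} + 732\right)^{2} = \left(\frac{i \sqrt{42}}{7} + 732\right)^{2} = \left(732 + \frac{i \sqrt{42}}{7}\right)^{2}$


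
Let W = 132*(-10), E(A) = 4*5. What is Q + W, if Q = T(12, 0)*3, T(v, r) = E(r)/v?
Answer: -1315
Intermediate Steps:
E(A) = 20
T(v, r) = 20/v
W = -1320
Q = 5 (Q = (20/12)*3 = (20*(1/12))*3 = (5/3)*3 = 5)
Q + W = 5 - 1320 = -1315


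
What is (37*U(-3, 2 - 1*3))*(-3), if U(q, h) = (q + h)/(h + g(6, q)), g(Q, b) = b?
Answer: -111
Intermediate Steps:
U(q, h) = 1 (U(q, h) = (q + h)/(h + q) = (h + q)/(h + q) = 1)
(37*U(-3, 2 - 1*3))*(-3) = (37*1)*(-3) = 37*(-3) = -111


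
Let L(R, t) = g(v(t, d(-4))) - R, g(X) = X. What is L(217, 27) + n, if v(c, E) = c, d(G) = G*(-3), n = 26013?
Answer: 25823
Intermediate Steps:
d(G) = -3*G
L(R, t) = t - R
L(217, 27) + n = (27 - 1*217) + 26013 = (27 - 217) + 26013 = -190 + 26013 = 25823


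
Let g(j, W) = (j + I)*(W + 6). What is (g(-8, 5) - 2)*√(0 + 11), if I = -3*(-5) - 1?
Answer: 64*√11 ≈ 212.26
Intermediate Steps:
I = 14 (I = 15 - 1 = 14)
g(j, W) = (6 + W)*(14 + j) (g(j, W) = (j + 14)*(W + 6) = (14 + j)*(6 + W) = (6 + W)*(14 + j))
(g(-8, 5) - 2)*√(0 + 11) = ((84 + 6*(-8) + 14*5 + 5*(-8)) - 2)*√(0 + 11) = ((84 - 48 + 70 - 40) - 2)*√11 = (66 - 2)*√11 = 64*√11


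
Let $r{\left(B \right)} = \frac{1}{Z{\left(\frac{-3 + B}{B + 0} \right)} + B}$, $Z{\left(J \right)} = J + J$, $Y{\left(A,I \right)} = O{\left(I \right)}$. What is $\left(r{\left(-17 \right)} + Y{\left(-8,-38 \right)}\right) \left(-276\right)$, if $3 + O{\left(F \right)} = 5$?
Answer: $- \frac{44252}{83} \approx -533.16$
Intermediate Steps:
$O{\left(F \right)} = 2$ ($O{\left(F \right)} = -3 + 5 = 2$)
$Y{\left(A,I \right)} = 2$
$Z{\left(J \right)} = 2 J$
$r{\left(B \right)} = \frac{1}{B + \frac{2 \left(-3 + B\right)}{B}}$ ($r{\left(B \right)} = \frac{1}{2 \frac{-3 + B}{B + 0} + B} = \frac{1}{2 \frac{-3 + B}{B} + B} = \frac{1}{\frac{2 \left(-3 + B\right)}{B} + B} = \frac{1}{B + \frac{2 \left(-3 + B\right)}{B}}$)
$\left(r{\left(-17 \right)} + Y{\left(-8,-38 \right)}\right) \left(-276\right) = \left(- \frac{17}{-6 + \left(-17\right)^{2} + 2 \left(-17\right)} + 2\right) \left(-276\right) = \left(- \frac{17}{-6 + 289 - 34} + 2\right) \left(-276\right) = \left(- \frac{17}{249} + 2\right) \left(-276\right) = \frac{481}{249} \left(-276\right) = - \frac{44252}{83}$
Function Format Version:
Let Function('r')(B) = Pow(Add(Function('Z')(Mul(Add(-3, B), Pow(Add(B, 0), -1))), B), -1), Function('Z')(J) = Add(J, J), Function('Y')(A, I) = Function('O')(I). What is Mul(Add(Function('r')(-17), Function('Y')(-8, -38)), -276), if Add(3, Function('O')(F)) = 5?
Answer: Rational(-44252, 83) ≈ -533.16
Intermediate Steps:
Function('O')(F) = 2 (Function('O')(F) = Add(-3, 5) = 2)
Function('Y')(A, I) = 2
Function('Z')(J) = Mul(2, J)
Function('r')(B) = Pow(Add(B, Mul(2, Pow(B, -1), Add(-3, B))), -1) (Function('r')(B) = Pow(Add(Mul(2, Mul(Add(-3, B), Pow(Add(B, 0), -1))), B), -1) = Pow(Add(Mul(2, Mul(Add(-3, B), Pow(B, -1))), B), -1) = Pow(Add(Mul(2, Mul(Pow(B, -1), Add(-3, B))), B), -1) = Pow(Add(Mul(2, Pow(B, -1), Add(-3, B)), B), -1) = Pow(Add(B, Mul(2, Pow(B, -1), Add(-3, B))), -1))
Mul(Add(Function('r')(-17), Function('Y')(-8, -38)), -276) = Mul(Add(Mul(-17, Pow(Add(-6, Pow(-17, 2), Mul(2, -17)), -1)), 2), -276) = Mul(Add(Mul(-17, Pow(Add(-6, 289, -34), -1)), 2), -276) = Mul(Add(Mul(-17, Pow(249, -1)), 2), -276) = Mul(Add(Mul(-17, Rational(1, 249)), 2), -276) = Mul(Add(Rational(-17, 249), 2), -276) = Mul(Rational(481, 249), -276) = Rational(-44252, 83)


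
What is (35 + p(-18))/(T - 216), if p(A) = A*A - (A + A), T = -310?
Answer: -395/526 ≈ -0.75095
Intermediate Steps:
p(A) = A² - 2*A
(35 + p(-18))/(T - 216) = (35 - 18*(-2 - 18))/(-310 - 216) = (35 - 18*(-20))/(-526) = (35 + 360)*(-1/526) = 395*(-1/526) = -395/526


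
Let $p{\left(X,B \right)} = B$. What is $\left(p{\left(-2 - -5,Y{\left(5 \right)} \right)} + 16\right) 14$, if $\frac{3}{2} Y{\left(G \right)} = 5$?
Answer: $\frac{812}{3} \approx 270.67$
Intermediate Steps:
$Y{\left(G \right)} = \frac{10}{3}$ ($Y{\left(G \right)} = \frac{2}{3} \cdot 5 = \frac{10}{3}$)
$\left(p{\left(-2 - -5,Y{\left(5 \right)} \right)} + 16\right) 14 = \left(\frac{10}{3} + 16\right) 14 = \frac{58}{3} \cdot 14 = \frac{812}{3}$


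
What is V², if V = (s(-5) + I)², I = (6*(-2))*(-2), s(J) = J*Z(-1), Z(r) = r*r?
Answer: 130321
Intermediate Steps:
Z(r) = r²
s(J) = J (s(J) = J*(-1)² = J*1 = J)
I = 24 (I = -12*(-2) = 24)
V = 361 (V = (-5 + 24)² = 19² = 361)
V² = 361² = 130321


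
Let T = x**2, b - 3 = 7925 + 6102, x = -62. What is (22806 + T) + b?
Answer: 40680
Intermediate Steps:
b = 14030 (b = 3 + (7925 + 6102) = 3 + 14027 = 14030)
T = 3844 (T = (-62)**2 = 3844)
(22806 + T) + b = (22806 + 3844) + 14030 = 26650 + 14030 = 40680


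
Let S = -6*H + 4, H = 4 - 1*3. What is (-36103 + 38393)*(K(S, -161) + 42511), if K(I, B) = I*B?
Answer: 98087570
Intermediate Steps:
H = 1 (H = 4 - 3 = 1)
S = -2 (S = -6*1 + 4 = -6 + 4 = -2)
K(I, B) = B*I
(-36103 + 38393)*(K(S, -161) + 42511) = (-36103 + 38393)*(-161*(-2) + 42511) = 2290*(322 + 42511) = 2290*42833 = 98087570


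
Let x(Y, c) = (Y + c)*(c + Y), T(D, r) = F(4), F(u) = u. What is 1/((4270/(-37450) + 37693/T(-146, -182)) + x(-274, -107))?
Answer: 2140/330810051 ≈ 6.4690e-6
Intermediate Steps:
T(D, r) = 4
x(Y, c) = (Y + c)² (x(Y, c) = (Y + c)*(Y + c) = (Y + c)²)
1/((4270/(-37450) + 37693/T(-146, -182)) + x(-274, -107)) = 1/((4270/(-37450) + 37693/4) + (-274 - 107)²) = 1/((4270*(-1/37450) + 37693*(¼)) + (-381)²) = 1/((-61/535 + 37693/4) + 145161) = 1/(20165511/2140 + 145161) = 1/(330810051/2140) = 2140/330810051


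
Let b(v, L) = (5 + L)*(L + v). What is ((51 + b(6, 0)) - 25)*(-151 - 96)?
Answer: -13832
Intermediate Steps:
((51 + b(6, 0)) - 25)*(-151 - 96) = ((51 + (0**2 + 5*0 + 5*6 + 0*6)) - 25)*(-151 - 96) = ((51 + (0 + 0 + 30 + 0)) - 25)*(-247) = ((51 + 30) - 25)*(-247) = (81 - 25)*(-247) = 56*(-247) = -13832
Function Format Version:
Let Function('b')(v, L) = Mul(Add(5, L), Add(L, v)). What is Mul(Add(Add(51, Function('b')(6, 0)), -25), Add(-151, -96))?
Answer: -13832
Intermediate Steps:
Mul(Add(Add(51, Function('b')(6, 0)), -25), Add(-151, -96)) = Mul(Add(Add(51, Add(Pow(0, 2), Mul(5, 0), Mul(5, 6), Mul(0, 6))), -25), Add(-151, -96)) = Mul(Add(Add(51, Add(0, 0, 30, 0)), -25), -247) = Mul(Add(Add(51, 30), -25), -247) = Mul(Add(81, -25), -247) = Mul(56, -247) = -13832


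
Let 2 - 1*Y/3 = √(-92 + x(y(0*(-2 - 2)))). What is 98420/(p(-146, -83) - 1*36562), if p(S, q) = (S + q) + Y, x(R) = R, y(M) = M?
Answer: -3620379700/1353137053 + 590520*I*√23/1353137053 ≈ -2.6755 + 0.0020929*I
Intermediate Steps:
Y = 6 - 6*I*√23 (Y = 6 - 3*√(-92 + 0*(-2 - 2)) = 6 - 3*√(-92 + 0*(-4)) = 6 - 3*√(-92 + 0) = 6 - 6*I*√23 ≈ 6.0 - 28.775*I)
p(S, q) = 6 + S + q - 6*I*√23 (p(S, q) = (S + q) + (6 - 6*I*√23) = 6 + S + q - 6*I*√23)
98420/(p(-146, -83) - 1*36562) = 98420/((6 - 146 - 83 - 6*I*√23) - 1*36562) = 98420/((-223 - 6*I*√23) - 36562) = 98420/(-36785 - 6*I*√23)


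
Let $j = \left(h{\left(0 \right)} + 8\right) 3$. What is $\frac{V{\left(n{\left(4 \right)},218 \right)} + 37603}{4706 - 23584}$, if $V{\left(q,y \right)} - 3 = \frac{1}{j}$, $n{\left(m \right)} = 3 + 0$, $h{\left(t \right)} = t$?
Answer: $- \frac{902545}{453072} \approx -1.9921$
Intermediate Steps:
$n{\left(m \right)} = 3$
$j = 24$ ($j = \left(0 + 8\right) 3 = 8 \cdot 3 = 24$)
$V{\left(q,y \right)} = \frac{73}{24}$ ($V{\left(q,y \right)} = 3 + \frac{1}{24} = \frac{73}{24}$)
$\frac{V{\left(n{\left(4 \right)},218 \right)} + 37603}{4706 - 23584} = \frac{\frac{73}{24} + 37603}{4706 - 23584} = \frac{902545}{24 \left(-18878\right)} = \frac{902545}{24} \left(- \frac{1}{18878}\right) = - \frac{902545}{453072}$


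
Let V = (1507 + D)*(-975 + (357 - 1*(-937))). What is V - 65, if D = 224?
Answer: 552124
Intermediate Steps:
V = 552189 (V = (1507 + 224)*(-975 + (357 - 1*(-937))) = 1731*(-975 + (357 + 937)) = 1731*(-975 + 1294) = 1731*319 = 552189)
V - 65 = 552189 - 65 = 552124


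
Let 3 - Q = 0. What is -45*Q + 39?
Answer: -96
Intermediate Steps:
Q = 3 (Q = 3 - 1*0 = 3 + 0 = 3)
-45*Q + 39 = -45*3 + 39 = -9*15 + 39 = -135 + 39 = -96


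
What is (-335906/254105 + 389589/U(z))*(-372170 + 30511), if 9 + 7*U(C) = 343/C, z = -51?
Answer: 12074920742590277543/203792210 ≈ 5.9251e+10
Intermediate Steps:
U(C) = -9/7 + 49/C (U(C) = -9/7 + (343/C)/7 = -9/7 + 49/C)
(-335906/254105 + 389589/U(z))*(-372170 + 30511) = (-335906/254105 + 389589/(-9/7 + 49/(-51)))*(-372170 + 30511) = (-335906*1/254105 + 389589/(-9/7 + 49*(-1/51)))*(-341659) = (-335906/254105 + 389589/(-9/7 - 49/51))*(-341659) = (-335906/254105 + 389589/(-802/357))*(-341659) = (-335906/254105 + 389589*(-357/802))*(-341659) = (-335906/254105 - 139083273/802)*(-341659) = -35342024482277/203792210*(-341659) = 12074920742590277543/203792210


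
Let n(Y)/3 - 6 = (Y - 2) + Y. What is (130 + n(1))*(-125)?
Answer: -18500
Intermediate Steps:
n(Y) = 12 + 6*Y (n(Y) = 18 + 3*((Y - 2) + Y) = 18 + 3*((-2 + Y) + Y) = 18 + 3*(-2 + 2*Y) = 18 + (-6 + 6*Y) = 12 + 6*Y)
(130 + n(1))*(-125) = (130 + (12 + 6*1))*(-125) = (130 + (12 + 6))*(-125) = (130 + 18)*(-125) = 148*(-125) = -18500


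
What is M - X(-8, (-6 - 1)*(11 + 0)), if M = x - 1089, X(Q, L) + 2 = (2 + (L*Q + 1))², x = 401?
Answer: -383847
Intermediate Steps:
X(Q, L) = -2 + (3 + L*Q)² (X(Q, L) = -2 + (2 + (L*Q + 1))² = -2 + (2 + (1 + L*Q))² = -2 + (3 + L*Q)²)
M = -688 (M = 401 - 1089 = -688)
M - X(-8, (-6 - 1)*(11 + 0)) = -688 - (-2 + (3 + ((-6 - 1)*(11 + 0))*(-8))²) = -688 - (-2 + (3 - 7*11*(-8))²) = -688 - (-2 + (3 - 77*(-8))²) = -688 - (-2 + (3 + 616)²) = -688 - (-2 + 619²) = -688 - (-2 + 383161) = -688 - 1*383159 = -688 - 383159 = -383847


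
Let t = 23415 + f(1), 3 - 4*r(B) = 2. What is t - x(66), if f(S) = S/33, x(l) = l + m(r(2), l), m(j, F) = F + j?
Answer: 3073327/132 ≈ 23283.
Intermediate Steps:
r(B) = 1/4 (r(B) = 3/4 - 1/4*2 = 3/4 - 1/2 = 1/4)
x(l) = 1/4 + 2*l (x(l) = l + (l + 1/4) = l + (1/4 + l) = 1/4 + 2*l)
f(S) = S/33 (f(S) = S*(1/33) = S/33)
t = 772696/33 (t = 23415 + (1/33)*1 = 23415 + 1/33 = 772696/33 ≈ 23415.)
t - x(66) = 772696/33 - (1/4 + 2*66) = 772696/33 - (1/4 + 132) = 772696/33 - 1*529/4 = 772696/33 - 529/4 = 3073327/132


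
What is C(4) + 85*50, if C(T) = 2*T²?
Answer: 4282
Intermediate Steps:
C(4) + 85*50 = 2*4² + 85*50 = 2*16 + 4250 = 32 + 4250 = 4282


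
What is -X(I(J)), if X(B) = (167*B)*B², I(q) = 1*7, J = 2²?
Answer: -57281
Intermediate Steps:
J = 4
I(q) = 7
X(B) = 167*B³
-X(I(J)) = -167*7³ = -167*343 = -1*57281 = -57281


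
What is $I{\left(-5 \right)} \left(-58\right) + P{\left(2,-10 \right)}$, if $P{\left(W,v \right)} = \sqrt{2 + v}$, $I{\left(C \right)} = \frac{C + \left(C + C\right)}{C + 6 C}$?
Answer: $- \frac{174}{7} + 2 i \sqrt{2} \approx -24.857 + 2.8284 i$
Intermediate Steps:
$I{\left(C \right)} = \frac{3}{7}$ ($I{\left(C \right)} = \frac{C + 2 C}{7 C} = 3 C \frac{1}{7 C} = \frac{3}{7}$)
$I{\left(-5 \right)} \left(-58\right) + P{\left(2,-10 \right)} = \frac{3}{7} \left(-58\right) + \sqrt{2 - 10} = - \frac{174}{7} + \sqrt{-8} = - \frac{174}{7} + 2 i \sqrt{2}$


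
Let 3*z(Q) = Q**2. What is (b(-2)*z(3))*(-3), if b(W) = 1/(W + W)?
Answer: 9/4 ≈ 2.2500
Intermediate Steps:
b(W) = 1/(2*W)
z(Q) = Q**2/3
(b(-2)*z(3))*(-3) = (((1/2)/(-2))*((1/3)*3**2))*(-3) = (((1/2)*(-1/2))*((1/3)*9))*(-3) = -1/4*3*(-3) = -3/4*(-3) = 9/4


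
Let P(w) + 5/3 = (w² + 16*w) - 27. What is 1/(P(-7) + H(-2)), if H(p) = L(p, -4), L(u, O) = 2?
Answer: -3/269 ≈ -0.011152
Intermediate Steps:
H(p) = 2
P(w) = -86/3 + w² + 16*w (P(w) = -5/3 + ((w² + 16*w) - 27) = -5/3 + (-27 + w² + 16*w) = -86/3 + w² + 16*w)
1/(P(-7) + H(-2)) = 1/((-86/3 + (-7)² + 16*(-7)) + 2) = 1/((-86/3 + 49 - 112) + 2) = 1/(-275/3 + 2) = 1/(-269/3) = -3/269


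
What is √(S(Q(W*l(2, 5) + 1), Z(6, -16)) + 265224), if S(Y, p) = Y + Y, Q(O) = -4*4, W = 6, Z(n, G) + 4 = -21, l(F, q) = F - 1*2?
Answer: 2*√66298 ≈ 514.97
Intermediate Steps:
l(F, q) = -2 + F (l(F, q) = F - 2 = -2 + F)
Z(n, G) = -25 (Z(n, G) = -4 - 21 = -25)
Q(O) = -16
S(Y, p) = 2*Y
√(S(Q(W*l(2, 5) + 1), Z(6, -16)) + 265224) = √(2*(-16) + 265224) = √(-32 + 265224) = √265192 = 2*√66298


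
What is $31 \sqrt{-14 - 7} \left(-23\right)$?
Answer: $- 713 i \sqrt{21} \approx - 3267.4 i$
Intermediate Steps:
$31 \sqrt{-14 - 7} \left(-23\right) = 31 \sqrt{-21} \left(-23\right) = 31 i \sqrt{21} \left(-23\right) = - 713 i \sqrt{21}$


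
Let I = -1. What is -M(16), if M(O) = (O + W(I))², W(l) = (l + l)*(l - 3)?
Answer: -576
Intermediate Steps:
W(l) = 2*l*(-3 + l) (W(l) = (2*l)*(-3 + l) = 2*l*(-3 + l))
M(O) = (8 + O)² (M(O) = (O + 2*(-1)*(-3 - 1))² = (O + 2*(-1)*(-4))² = (O + 8)² = (8 + O)²)
-M(16) = -(8 + 16)² = -1*24² = -1*576 = -576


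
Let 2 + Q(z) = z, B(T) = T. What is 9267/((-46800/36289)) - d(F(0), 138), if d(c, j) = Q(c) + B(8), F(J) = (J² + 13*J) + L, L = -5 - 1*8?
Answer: -111987521/15600 ≈ -7178.7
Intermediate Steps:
L = -13 (L = -5 - 8 = -13)
Q(z) = -2 + z
F(J) = -13 + J² + 13*J (F(J) = (J² + 13*J) - 13 = -13 + J² + 13*J)
d(c, j) = 6 + c (d(c, j) = (-2 + c) + 8 = 6 + c)
9267/((-46800/36289)) - d(F(0), 138) = 9267/((-46800/36289)) - (6 + (-13 + 0² + 13*0)) = 9267/((-46800*1/36289)) - (6 + (-13 + 0 + 0)) = 9267/(-46800/36289) - (6 - 13) = 9267*(-36289/46800) - 1*(-7) = -112096721/15600 + 7 = -111987521/15600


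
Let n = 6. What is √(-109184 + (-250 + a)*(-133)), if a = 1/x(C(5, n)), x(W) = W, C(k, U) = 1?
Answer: I*√76067 ≈ 275.8*I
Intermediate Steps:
a = 1 (a = 1/1 = 1)
√(-109184 + (-250 + a)*(-133)) = √(-109184 + (-250 + 1)*(-133)) = √(-109184 - 249*(-133)) = √(-109184 + 33117) = √(-76067) = I*√76067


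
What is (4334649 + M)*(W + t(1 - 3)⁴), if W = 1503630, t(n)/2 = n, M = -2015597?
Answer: 3487589836072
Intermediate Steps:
t(n) = 2*n
(4334649 + M)*(W + t(1 - 3)⁴) = (4334649 - 2015597)*(1503630 + (2*(1 - 3))⁴) = 2319052*(1503630 + (2*(-2))⁴) = 2319052*(1503630 + (-4)⁴) = 2319052*(1503630 + 256) = 2319052*1503886 = 3487589836072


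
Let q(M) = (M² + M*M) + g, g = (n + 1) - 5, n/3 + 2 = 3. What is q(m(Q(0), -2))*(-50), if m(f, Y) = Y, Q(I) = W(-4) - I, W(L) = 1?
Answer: -350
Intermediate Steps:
n = 3 (n = -6 + 3*3 = -6 + 9 = 3)
g = -1 (g = (3 + 1) - 5 = 4 - 5 = -1)
Q(I) = 1 - I
q(M) = -1 + 2*M² (q(M) = (M² + M*M) - 1 = (M² + M²) - 1 = 2*M² - 1 = -1 + 2*M²)
q(m(Q(0), -2))*(-50) = (-1 + 2*(-2)²)*(-50) = (-1 + 2*4)*(-50) = (-1 + 8)*(-50) = 7*(-50) = -350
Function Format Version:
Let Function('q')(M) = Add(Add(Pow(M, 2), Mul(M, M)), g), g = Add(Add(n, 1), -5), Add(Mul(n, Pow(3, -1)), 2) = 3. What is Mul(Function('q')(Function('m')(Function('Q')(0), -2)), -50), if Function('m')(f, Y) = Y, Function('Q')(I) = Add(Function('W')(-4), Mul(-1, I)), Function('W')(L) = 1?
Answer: -350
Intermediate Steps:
n = 3 (n = Add(-6, Mul(3, 3)) = Add(-6, 9) = 3)
g = -1 (g = Add(Add(3, 1), -5) = Add(4, -5) = -1)
Function('Q')(I) = Add(1, Mul(-1, I))
Function('q')(M) = Add(-1, Mul(2, Pow(M, 2))) (Function('q')(M) = Add(Add(Pow(M, 2), Mul(M, M)), -1) = Add(Add(Pow(M, 2), Pow(M, 2)), -1) = Add(Mul(2, Pow(M, 2)), -1) = Add(-1, Mul(2, Pow(M, 2))))
Mul(Function('q')(Function('m')(Function('Q')(0), -2)), -50) = Mul(Add(-1, Mul(2, Pow(-2, 2))), -50) = Mul(Add(-1, Mul(2, 4)), -50) = Mul(Add(-1, 8), -50) = Mul(7, -50) = -350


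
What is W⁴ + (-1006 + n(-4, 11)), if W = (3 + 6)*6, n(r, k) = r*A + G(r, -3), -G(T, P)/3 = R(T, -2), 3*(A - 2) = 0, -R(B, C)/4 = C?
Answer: 8502018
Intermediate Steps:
R(B, C) = -4*C
A = 2 (A = 2 + (⅓)*0 = 2 + 0 = 2)
G(T, P) = -24 (G(T, P) = -(-12)*(-2) = -3*8 = -24)
n(r, k) = -24 + 2*r (n(r, k) = r*2 - 24 = 2*r - 24 = -24 + 2*r)
W = 54 (W = 9*6 = 54)
W⁴ + (-1006 + n(-4, 11)) = 54⁴ + (-1006 + (-24 + 2*(-4))) = 8503056 + (-1006 + (-24 - 8)) = 8503056 + (-1006 - 32) = 8503056 - 1038 = 8502018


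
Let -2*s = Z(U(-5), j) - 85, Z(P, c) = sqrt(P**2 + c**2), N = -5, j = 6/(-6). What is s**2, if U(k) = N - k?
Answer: 1764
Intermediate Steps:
j = -1 (j = 6*(-1/6) = -1)
U(k) = -5 - k
s = 42 (s = -(sqrt((-5 - 1*(-5))**2 + (-1)**2) - 85)/2 = -(sqrt((-5 + 5)**2 + 1) - 85)/2 = -(sqrt(0**2 + 1) - 85)/2 = -(sqrt(0 + 1) - 85)/2 = -(sqrt(1) - 85)/2 = -(1 - 85)/2 = -1/2*(-84) = 42)
s**2 = 42**2 = 1764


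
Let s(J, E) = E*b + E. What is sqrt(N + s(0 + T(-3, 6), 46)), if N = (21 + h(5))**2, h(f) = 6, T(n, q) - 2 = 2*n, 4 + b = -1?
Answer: sqrt(545) ≈ 23.345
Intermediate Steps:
b = -5 (b = -4 - 1 = -5)
T(n, q) = 2 + 2*n
s(J, E) = -4*E (s(J, E) = E*(-5) + E = -5*E + E = -4*E)
N = 729 (N = (21 + 6)**2 = 27**2 = 729)
sqrt(N + s(0 + T(-3, 6), 46)) = sqrt(729 - 4*46) = sqrt(729 - 184) = sqrt(545)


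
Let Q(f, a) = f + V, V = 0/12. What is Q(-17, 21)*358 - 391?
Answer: -6477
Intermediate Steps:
V = 0 (V = 0*(1/12) = 0)
Q(f, a) = f (Q(f, a) = f + 0 = f)
Q(-17, 21)*358 - 391 = -17*358 - 391 = -6086 - 391 = -6477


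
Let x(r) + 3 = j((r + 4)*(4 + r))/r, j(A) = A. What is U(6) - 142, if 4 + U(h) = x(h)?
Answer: -397/3 ≈ -132.33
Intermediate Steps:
x(r) = -3 + (4 + r)²/r (x(r) = -3 + ((r + 4)*(4 + r))/r = -3 + ((4 + r)*(4 + r))/r = -3 + (4 + r)²/r)
U(h) = 1 + h + 16/h (U(h) = -4 + (5 + h + 16/h) = 1 + h + 16/h)
U(6) - 142 = (1 + 6 + 16/6) - 142 = (1 + 6 + 16*(⅙)) - 142 = (1 + 6 + 8/3) - 142 = 29/3 - 142 = -397/3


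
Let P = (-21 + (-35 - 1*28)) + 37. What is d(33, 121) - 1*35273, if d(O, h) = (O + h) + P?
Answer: -35166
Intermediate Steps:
P = -47 (P = (-21 + (-35 - 28)) + 37 = (-21 - 63) + 37 = -84 + 37 = -47)
d(O, h) = -47 + O + h (d(O, h) = (O + h) - 47 = -47 + O + h)
d(33, 121) - 1*35273 = (-47 + 33 + 121) - 1*35273 = 107 - 35273 = -35166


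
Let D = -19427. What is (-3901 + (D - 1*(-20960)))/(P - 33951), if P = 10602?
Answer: 2368/23349 ≈ 0.10142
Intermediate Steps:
(-3901 + (D - 1*(-20960)))/(P - 33951) = (-3901 + (-19427 - 1*(-20960)))/(10602 - 33951) = (-3901 + (-19427 + 20960))/(-23349) = (-3901 + 1533)*(-1/23349) = -2368*(-1/23349) = 2368/23349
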